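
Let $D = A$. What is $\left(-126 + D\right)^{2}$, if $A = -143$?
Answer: $72361$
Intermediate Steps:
$D = -143$
$\left(-126 + D\right)^{2} = \left(-126 - 143\right)^{2} = \left(-269\right)^{2} = 72361$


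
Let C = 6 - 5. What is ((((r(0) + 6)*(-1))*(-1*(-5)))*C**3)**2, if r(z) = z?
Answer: 900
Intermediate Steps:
C = 1
((((r(0) + 6)*(-1))*(-1*(-5)))*C**3)**2 = ((((0 + 6)*(-1))*(-1*(-5)))*1**3)**2 = (((6*(-1))*5)*1)**2 = (-6*5*1)**2 = (-30*1)**2 = (-30)**2 = 900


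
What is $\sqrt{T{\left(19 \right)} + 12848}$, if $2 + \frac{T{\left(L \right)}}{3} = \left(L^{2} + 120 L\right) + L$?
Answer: $\sqrt{20822} \approx 144.3$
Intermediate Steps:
$T{\left(L \right)} = -6 + 3 L^{2} + 363 L$ ($T{\left(L \right)} = -6 + 3 \left(\left(L^{2} + 120 L\right) + L\right) = -6 + 3 \left(L^{2} + 121 L\right) = -6 + \left(3 L^{2} + 363 L\right) = -6 + 3 L^{2} + 363 L$)
$\sqrt{T{\left(19 \right)} + 12848} = \sqrt{\left(-6 + 3 \cdot 19^{2} + 363 \cdot 19\right) + 12848} = \sqrt{\left(-6 + 3 \cdot 361 + 6897\right) + 12848} = \sqrt{\left(-6 + 1083 + 6897\right) + 12848} = \sqrt{7974 + 12848} = \sqrt{20822}$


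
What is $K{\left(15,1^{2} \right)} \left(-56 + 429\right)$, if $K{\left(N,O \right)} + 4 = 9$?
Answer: $1865$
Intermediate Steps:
$K{\left(N,O \right)} = 5$ ($K{\left(N,O \right)} = -4 + 9 = 5$)
$K{\left(15,1^{2} \right)} \left(-56 + 429\right) = 5 \left(-56 + 429\right) = 5 \cdot 373 = 1865$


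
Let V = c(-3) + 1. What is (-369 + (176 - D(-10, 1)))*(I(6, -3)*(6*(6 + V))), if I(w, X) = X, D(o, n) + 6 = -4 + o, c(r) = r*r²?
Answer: -62280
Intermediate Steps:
c(r) = r³
D(o, n) = -10 + o (D(o, n) = -6 + (-4 + o) = -10 + o)
V = -26 (V = (-3)³ + 1 = -27 + 1 = -26)
(-369 + (176 - D(-10, 1)))*(I(6, -3)*(6*(6 + V))) = (-369 + (176 - (-10 - 10)))*(-18*(6 - 26)) = (-369 + (176 - 1*(-20)))*(-18*(-20)) = (-369 + (176 + 20))*(-3*(-120)) = (-369 + 196)*360 = -173*360 = -62280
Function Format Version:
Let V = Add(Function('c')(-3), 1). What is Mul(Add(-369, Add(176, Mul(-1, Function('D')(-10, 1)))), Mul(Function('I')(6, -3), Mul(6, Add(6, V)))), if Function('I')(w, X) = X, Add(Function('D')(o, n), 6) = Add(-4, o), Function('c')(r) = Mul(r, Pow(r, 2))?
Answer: -62280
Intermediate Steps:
Function('c')(r) = Pow(r, 3)
Function('D')(o, n) = Add(-10, o) (Function('D')(o, n) = Add(-6, Add(-4, o)) = Add(-10, o))
V = -26 (V = Add(Pow(-3, 3), 1) = Add(-27, 1) = -26)
Mul(Add(-369, Add(176, Mul(-1, Function('D')(-10, 1)))), Mul(Function('I')(6, -3), Mul(6, Add(6, V)))) = Mul(Add(-369, Add(176, Mul(-1, Add(-10, -10)))), Mul(-3, Mul(6, Add(6, -26)))) = Mul(Add(-369, Add(176, Mul(-1, -20))), Mul(-3, Mul(6, -20))) = Mul(Add(-369, Add(176, 20)), Mul(-3, -120)) = Mul(Add(-369, 196), 360) = Mul(-173, 360) = -62280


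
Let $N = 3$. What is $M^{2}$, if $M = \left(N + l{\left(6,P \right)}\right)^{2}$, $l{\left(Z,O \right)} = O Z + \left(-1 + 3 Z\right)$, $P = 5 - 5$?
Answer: $160000$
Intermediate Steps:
$P = 0$
$l{\left(Z,O \right)} = -1 + 3 Z + O Z$
$M = 400$ ($M = \left(3 + \left(-1 + 3 \cdot 6 + 0 \cdot 6\right)\right)^{2} = \left(3 + \left(-1 + 18 + 0\right)\right)^{2} = \left(3 + 17\right)^{2} = 20^{2} = 400$)
$M^{2} = 400^{2} = 160000$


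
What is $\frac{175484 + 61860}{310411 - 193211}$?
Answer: $\frac{14834}{7325} \approx 2.0251$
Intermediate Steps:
$\frac{175484 + 61860}{310411 - 193211} = \frac{237344}{117200} = 237344 \cdot \frac{1}{117200} = \frac{14834}{7325}$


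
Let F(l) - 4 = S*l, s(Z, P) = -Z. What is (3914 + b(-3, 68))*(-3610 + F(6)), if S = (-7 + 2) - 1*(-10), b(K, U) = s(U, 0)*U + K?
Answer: 2549688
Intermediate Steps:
b(K, U) = K - U² (b(K, U) = (-U)*U + K = -U² + K = K - U²)
S = 5 (S = -5 + 10 = 5)
F(l) = 4 + 5*l
(3914 + b(-3, 68))*(-3610 + F(6)) = (3914 + (-3 - 1*68²))*(-3610 + (4 + 5*6)) = (3914 + (-3 - 1*4624))*(-3610 + (4 + 30)) = (3914 + (-3 - 4624))*(-3610 + 34) = (3914 - 4627)*(-3576) = -713*(-3576) = 2549688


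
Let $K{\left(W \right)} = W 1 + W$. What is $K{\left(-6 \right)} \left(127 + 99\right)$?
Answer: $-2712$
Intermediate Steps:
$K{\left(W \right)} = 2 W$ ($K{\left(W \right)} = W + W = 2 W$)
$K{\left(-6 \right)} \left(127 + 99\right) = 2 \left(-6\right) \left(127 + 99\right) = \left(-12\right) 226 = -2712$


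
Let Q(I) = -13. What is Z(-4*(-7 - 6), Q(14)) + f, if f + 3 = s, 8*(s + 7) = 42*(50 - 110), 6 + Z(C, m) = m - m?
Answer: -331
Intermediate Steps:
Z(C, m) = -6 (Z(C, m) = -6 + (m - m) = -6 + 0 = -6)
s = -322 (s = -7 + (42*(50 - 110))/8 = -7 + (42*(-60))/8 = -7 + (⅛)*(-2520) = -7 - 315 = -322)
f = -325 (f = -3 - 322 = -325)
Z(-4*(-7 - 6), Q(14)) + f = -6 - 325 = -331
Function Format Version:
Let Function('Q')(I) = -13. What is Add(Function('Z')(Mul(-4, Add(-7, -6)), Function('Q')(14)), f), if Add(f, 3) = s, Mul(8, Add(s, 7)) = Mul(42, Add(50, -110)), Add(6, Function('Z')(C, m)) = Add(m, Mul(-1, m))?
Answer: -331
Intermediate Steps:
Function('Z')(C, m) = -6 (Function('Z')(C, m) = Add(-6, Add(m, Mul(-1, m))) = Add(-6, 0) = -6)
s = -322 (s = Add(-7, Mul(Rational(1, 8), Mul(42, Add(50, -110)))) = Add(-7, Mul(Rational(1, 8), Mul(42, -60))) = Add(-7, Mul(Rational(1, 8), -2520)) = Add(-7, -315) = -322)
f = -325 (f = Add(-3, -322) = -325)
Add(Function('Z')(Mul(-4, Add(-7, -6)), Function('Q')(14)), f) = Add(-6, -325) = -331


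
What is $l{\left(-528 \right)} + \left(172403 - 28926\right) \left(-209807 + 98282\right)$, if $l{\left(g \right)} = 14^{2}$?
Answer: $-16001272229$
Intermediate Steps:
$l{\left(g \right)} = 196$
$l{\left(-528 \right)} + \left(172403 - 28926\right) \left(-209807 + 98282\right) = 196 + \left(172403 - 28926\right) \left(-209807 + 98282\right) = 196 + 143477 \left(-111525\right) = 196 - 16001272425 = -16001272229$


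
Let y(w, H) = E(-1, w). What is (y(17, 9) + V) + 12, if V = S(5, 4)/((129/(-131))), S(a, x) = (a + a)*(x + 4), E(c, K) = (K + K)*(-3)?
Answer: -22090/129 ≈ -171.24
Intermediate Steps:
E(c, K) = -6*K (E(c, K) = (2*K)*(-3) = -6*K)
y(w, H) = -6*w
S(a, x) = 2*a*(4 + x) (S(a, x) = (2*a)*(4 + x) = 2*a*(4 + x))
V = -10480/129 (V = (2*5*(4 + 4))/((129/(-131))) = (2*5*8)/((129*(-1/131))) = 80/(-129/131) = 80*(-131/129) = -10480/129 ≈ -81.240)
(y(17, 9) + V) + 12 = (-6*17 - 10480/129) + 12 = (-102 - 10480/129) + 12 = -23638/129 + 12 = -22090/129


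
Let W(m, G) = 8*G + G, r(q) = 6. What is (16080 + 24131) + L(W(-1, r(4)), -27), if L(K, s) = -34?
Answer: 40177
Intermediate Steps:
W(m, G) = 9*G
(16080 + 24131) + L(W(-1, r(4)), -27) = (16080 + 24131) - 34 = 40211 - 34 = 40177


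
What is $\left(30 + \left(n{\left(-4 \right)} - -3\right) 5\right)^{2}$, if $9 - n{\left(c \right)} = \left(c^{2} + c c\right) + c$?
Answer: $2500$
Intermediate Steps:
$n{\left(c \right)} = 9 - c - 2 c^{2}$ ($n{\left(c \right)} = 9 - \left(\left(c^{2} + c c\right) + c\right) = 9 - \left(\left(c^{2} + c^{2}\right) + c\right) = 9 - \left(2 c^{2} + c\right) = 9 - \left(c + 2 c^{2}\right) = 9 - c - 2 c^{2}$)
$\left(30 + \left(n{\left(-4 \right)} - -3\right) 5\right)^{2} = \left(30 + \left(\left(9 - -4 - 2 \left(-4\right)^{2}\right) - -3\right) 5\right)^{2} = \left(30 + \left(\left(9 + 4 - 32\right) + 3\right) 5\right)^{2} = \left(30 + \left(-19 + 3\right) 5\right)^{2} = \left(30 - 80\right)^{2} = \left(-50\right)^{2} = 2500$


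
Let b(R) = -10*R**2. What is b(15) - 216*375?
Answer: -83250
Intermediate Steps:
b(15) - 216*375 = -10*15**2 - 216*375 = -10*225 - 81000 = -2250 - 81000 = -83250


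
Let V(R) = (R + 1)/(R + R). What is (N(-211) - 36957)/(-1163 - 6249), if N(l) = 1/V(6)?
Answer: 258687/51884 ≈ 4.9859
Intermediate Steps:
V(R) = (1 + R)/(2*R) (V(R) = (1 + R)/((2*R)) = (1 + R)*(1/(2*R)) = (1 + R)/(2*R))
N(l) = 12/7 (N(l) = 1/((½)*(1 + 6)/6) = 1/((½)*(⅙)*7) = 1/(7/12) = 1*(12/7) = 12/7)
(N(-211) - 36957)/(-1163 - 6249) = (12/7 - 36957)/(-1163 - 6249) = -258687/7/(-7412) = -258687/7*(-1/7412) = 258687/51884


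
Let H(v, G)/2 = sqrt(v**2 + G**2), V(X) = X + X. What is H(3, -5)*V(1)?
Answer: 4*sqrt(34) ≈ 23.324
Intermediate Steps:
V(X) = 2*X
H(v, G) = 2*sqrt(G**2 + v**2) (H(v, G) = 2*sqrt(v**2 + G**2) = 2*sqrt(G**2 + v**2))
H(3, -5)*V(1) = (2*sqrt((-5)**2 + 3**2))*(2*1) = (2*sqrt(25 + 9))*2 = (2*sqrt(34))*2 = 4*sqrt(34)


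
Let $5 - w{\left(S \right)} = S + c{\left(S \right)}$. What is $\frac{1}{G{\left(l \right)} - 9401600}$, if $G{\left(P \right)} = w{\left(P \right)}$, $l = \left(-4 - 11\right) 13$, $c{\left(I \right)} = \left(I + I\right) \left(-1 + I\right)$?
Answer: $- \frac{1}{9477840} \approx -1.0551 \cdot 10^{-7}$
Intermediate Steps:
$c{\left(I \right)} = 2 I \left(-1 + I\right)$
$l = -195$ ($l = \left(-15\right) 13 = -195$)
$w{\left(S \right)} = 5 - S - 2 S \left(-1 + S\right)$ ($w{\left(S \right)} = 5 - \left(S + 2 S \left(-1 + S\right)\right) = 5 - S - 2 S \left(-1 + S\right)$)
$G{\left(P \right)} = 5 + P - 2 P^{2}$
$\frac{1}{G{\left(l \right)} - 9401600} = \frac{1}{\left(5 - 195 - 2 \left(-195\right)^{2}\right) - 9401600} = \frac{1}{\left(5 - 195 - 76050\right) - 9401600} = \frac{1}{-76240 - 9401600} = \frac{1}{-9477840} = - \frac{1}{9477840}$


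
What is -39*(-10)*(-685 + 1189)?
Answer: 196560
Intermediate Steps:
-39*(-10)*(-685 + 1189) = -(-390)*504 = -1*(-196560) = 196560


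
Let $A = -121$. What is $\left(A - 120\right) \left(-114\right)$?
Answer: $27474$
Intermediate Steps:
$\left(A - 120\right) \left(-114\right) = \left(-121 - 120\right) \left(-114\right) = \left(-241\right) \left(-114\right) = 27474$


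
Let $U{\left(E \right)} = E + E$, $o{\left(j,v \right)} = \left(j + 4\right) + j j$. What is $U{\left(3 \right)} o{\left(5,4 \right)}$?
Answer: $204$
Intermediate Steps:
$o{\left(j,v \right)} = 4 + j + j^{2}$ ($o{\left(j,v \right)} = \left(4 + j\right) + j^{2} = 4 + j + j^{2}$)
$U{\left(E \right)} = 2 E$
$U{\left(3 \right)} o{\left(5,4 \right)} = 2 \cdot 3 \left(4 + 5 + 5^{2}\right) = 6 \left(4 + 5 + 25\right) = 6 \cdot 34 = 204$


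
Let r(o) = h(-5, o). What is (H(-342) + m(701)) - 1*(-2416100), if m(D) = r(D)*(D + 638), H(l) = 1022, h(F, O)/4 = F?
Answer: 2390342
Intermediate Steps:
h(F, O) = 4*F
r(o) = -20 (r(o) = 4*(-5) = -20)
m(D) = -12760 - 20*D (m(D) = -20*(D + 638) = -20*(638 + D) = -12760 - 20*D)
(H(-342) + m(701)) - 1*(-2416100) = (1022 + (-12760 - 20*701)) - 1*(-2416100) = (1022 + (-12760 - 14020)) + 2416100 = (1022 - 26780) + 2416100 = -25758 + 2416100 = 2390342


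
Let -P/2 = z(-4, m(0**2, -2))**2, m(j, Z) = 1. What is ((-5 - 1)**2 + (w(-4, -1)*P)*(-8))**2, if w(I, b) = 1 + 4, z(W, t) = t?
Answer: 13456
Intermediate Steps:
P = -2 (P = -2*1**2 = -2*1 = -2)
w(I, b) = 5
((-5 - 1)**2 + (w(-4, -1)*P)*(-8))**2 = ((-5 - 1)**2 + (5*(-2))*(-8))**2 = ((-6)**2 - 10*(-8))**2 = (36 + 80)**2 = 116**2 = 13456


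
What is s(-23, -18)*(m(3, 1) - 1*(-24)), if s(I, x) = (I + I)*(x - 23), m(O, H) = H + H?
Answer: 49036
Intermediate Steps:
m(O, H) = 2*H
s(I, x) = 2*I*(-23 + x) (s(I, x) = (2*I)*(-23 + x) = 2*I*(-23 + x))
s(-23, -18)*(m(3, 1) - 1*(-24)) = (2*(-23)*(-23 - 18))*(2*1 - 1*(-24)) = (2*(-23)*(-41))*(2 + 24) = 1886*26 = 49036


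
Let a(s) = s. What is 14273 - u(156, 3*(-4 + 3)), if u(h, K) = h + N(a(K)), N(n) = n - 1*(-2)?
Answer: 14118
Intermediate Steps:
N(n) = 2 + n (N(n) = n + 2 = 2 + n)
u(h, K) = 2 + K + h (u(h, K) = h + (2 + K) = 2 + K + h)
14273 - u(156, 3*(-4 + 3)) = 14273 - (2 + 3*(-4 + 3) + 156) = 14273 - (2 + 3*(-1) + 156) = 14273 - (2 - 3 + 156) = 14273 - 1*155 = 14273 - 155 = 14118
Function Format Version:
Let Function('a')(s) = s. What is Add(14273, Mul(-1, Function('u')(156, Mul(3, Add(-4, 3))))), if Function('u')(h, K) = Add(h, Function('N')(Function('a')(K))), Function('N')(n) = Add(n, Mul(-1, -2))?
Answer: 14118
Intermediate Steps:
Function('N')(n) = Add(2, n) (Function('N')(n) = Add(n, 2) = Add(2, n))
Function('u')(h, K) = Add(2, K, h) (Function('u')(h, K) = Add(h, Add(2, K)) = Add(2, K, h))
Add(14273, Mul(-1, Function('u')(156, Mul(3, Add(-4, 3))))) = Add(14273, Mul(-1, Add(2, Mul(3, Add(-4, 3)), 156))) = Add(14273, Mul(-1, Add(2, Mul(3, -1), 156))) = Add(14273, Mul(-1, Add(2, -3, 156))) = Add(14273, Mul(-1, 155)) = Add(14273, -155) = 14118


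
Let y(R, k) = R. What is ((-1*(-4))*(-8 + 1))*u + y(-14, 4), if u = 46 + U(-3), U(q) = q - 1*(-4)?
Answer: -1330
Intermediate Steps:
U(q) = 4 + q (U(q) = q + 4 = 4 + q)
u = 47 (u = 46 + (4 - 3) = 46 + 1 = 47)
((-1*(-4))*(-8 + 1))*u + y(-14, 4) = ((-1*(-4))*(-8 + 1))*47 - 14 = (4*(-7))*47 - 14 = -28*47 - 14 = -1316 - 14 = -1330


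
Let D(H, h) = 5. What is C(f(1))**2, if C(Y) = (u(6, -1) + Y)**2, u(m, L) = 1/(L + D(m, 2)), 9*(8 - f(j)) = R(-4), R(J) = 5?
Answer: 5887339441/1679616 ≈ 3505.2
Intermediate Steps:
f(j) = 67/9 (f(j) = 8 - 1/9*5 = 8 - 5/9 = 67/9)
u(m, L) = 1/(5 + L) (u(m, L) = 1/(L + 5) = 1/(5 + L))
C(Y) = (1/4 + Y)**2 (C(Y) = (1/(5 - 1) + Y)**2 = (1/4 + Y)**2)
C(f(1))**2 = ((1 + 4*(67/9))**2/16)**2 = ((1 + 268/9)**2/16)**2 = ((277/9)**2/16)**2 = ((1/16)*(76729/81))**2 = (76729/1296)**2 = 5887339441/1679616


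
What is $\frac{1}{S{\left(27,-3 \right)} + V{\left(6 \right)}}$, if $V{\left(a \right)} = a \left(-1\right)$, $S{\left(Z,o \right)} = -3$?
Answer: $- \frac{1}{9} \approx -0.11111$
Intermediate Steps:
$V{\left(a \right)} = - a$
$\frac{1}{S{\left(27,-3 \right)} + V{\left(6 \right)}} = \frac{1}{-3 - 6} = \frac{1}{-9} = - \frac{1}{9}$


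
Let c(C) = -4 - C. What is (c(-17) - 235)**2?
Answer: 49284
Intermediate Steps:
(c(-17) - 235)**2 = ((-4 - 1*(-17)) - 235)**2 = ((-4 + 17) - 235)**2 = (13 - 235)**2 = (-222)**2 = 49284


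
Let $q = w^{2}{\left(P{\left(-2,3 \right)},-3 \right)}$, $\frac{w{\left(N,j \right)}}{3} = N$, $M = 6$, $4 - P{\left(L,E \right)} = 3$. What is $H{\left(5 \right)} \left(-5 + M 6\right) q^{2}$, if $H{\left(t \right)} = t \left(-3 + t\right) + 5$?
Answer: $37665$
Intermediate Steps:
$P{\left(L,E \right)} = 1$ ($P{\left(L,E \right)} = 4 - 3 = 1$)
$w{\left(N,j \right)} = 3 N$
$q = 9$ ($q = \left(3 \cdot 1\right)^{2} = 3^{2} = 9$)
$H{\left(t \right)} = 5 + t \left(-3 + t\right)$
$H{\left(5 \right)} \left(-5 + M 6\right) q^{2} = \left(5 + 5^{2} - 15\right) \left(-5 + 6 \cdot 6\right) 9^{2} = \left(5 + 25 - 15\right) \left(-5 + 36\right) 81 = 15 \cdot 31 \cdot 81 = 465 \cdot 81 = 37665$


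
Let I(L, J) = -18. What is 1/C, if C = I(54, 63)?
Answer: -1/18 ≈ -0.055556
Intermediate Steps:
C = -18
1/C = 1/(-18) = -1/18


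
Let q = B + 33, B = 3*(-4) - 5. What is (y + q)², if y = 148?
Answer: 26896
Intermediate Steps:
B = -17 (B = -12 - 5 = -17)
q = 16 (q = -17 + 33 = 16)
(y + q)² = (148 + 16)² = 164² = 26896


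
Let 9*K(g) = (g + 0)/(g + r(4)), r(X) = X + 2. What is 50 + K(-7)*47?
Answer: 779/9 ≈ 86.556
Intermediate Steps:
r(X) = 2 + X
K(g) = g/(9*(6 + g)) (K(g) = ((g + 0)/(g + (2 + 4)))/9 = (g/(g + 6))/9 = (g/(6 + g))/9 = g/(9*(6 + g)))
50 + K(-7)*47 = 50 + ((1/9)*(-7)/(6 - 7))*47 = 50 + ((1/9)*(-7)/(-1))*47 = 50 + ((1/9)*(-7)*(-1))*47 = 50 + (7/9)*47 = 50 + 329/9 = 779/9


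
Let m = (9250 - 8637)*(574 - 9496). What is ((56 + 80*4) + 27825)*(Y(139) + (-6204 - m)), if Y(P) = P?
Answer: 154065475321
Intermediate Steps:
m = -5469186 (m = 613*(-8922) = -5469186)
((56 + 80*4) + 27825)*(Y(139) + (-6204 - m)) = ((56 + 80*4) + 27825)*(139 + (-6204 - 1*(-5469186))) = ((56 + 320) + 27825)*(139 + (-6204 + 5469186)) = (376 + 27825)*(139 + 5462982) = 28201*5463121 = 154065475321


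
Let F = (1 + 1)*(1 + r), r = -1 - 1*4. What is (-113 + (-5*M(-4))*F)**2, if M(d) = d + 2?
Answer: 37249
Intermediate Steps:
r = -5 (r = -1 - 4 = -5)
F = -8 (F = (1 + 1)*(1 - 5) = 2*(-4) = -8)
M(d) = 2 + d
(-113 + (-5*M(-4))*F)**2 = (-113 - 5*(2 - 4)*(-8))**2 = (-113 - 5*(-2)*(-8))**2 = (-113 + 10*(-8))**2 = (-113 - 80)**2 = (-193)**2 = 37249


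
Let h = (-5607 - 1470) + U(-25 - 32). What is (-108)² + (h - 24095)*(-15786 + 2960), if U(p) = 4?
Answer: 399772432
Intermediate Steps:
h = -7073 (h = (-5607 - 1470) + 4 = -7077 + 4 = -7073)
(-108)² + (h - 24095)*(-15786 + 2960) = (-108)² + (-7073 - 24095)*(-15786 + 2960) = 11664 - 31168*(-12826) = 11664 + 399760768 = 399772432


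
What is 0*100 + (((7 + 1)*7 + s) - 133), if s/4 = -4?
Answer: -93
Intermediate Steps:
s = -16 (s = 4*(-4) = -16)
0*100 + (((7 + 1)*7 + s) - 133) = 0*100 + (((7 + 1)*7 - 16) - 133) = 0 + ((8*7 - 16) - 133) = 0 + ((56 - 16) - 133) = 0 + (40 - 133) = 0 - 93 = -93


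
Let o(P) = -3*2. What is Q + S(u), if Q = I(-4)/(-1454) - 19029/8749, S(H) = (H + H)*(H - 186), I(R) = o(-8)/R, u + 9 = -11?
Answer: 209587475501/25442092 ≈ 8237.8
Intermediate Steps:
u = -20 (u = -9 - 11 = -20)
o(P) = -6
I(R) = -6/R
S(H) = 2*H*(-186 + H) (S(H) = (2*H)*(-186 + H) = 2*H*(-186 + H))
Q = -55362579/25442092 (Q = -6/(-4)/(-1454) - 19029/8749 = -6*(-1/4)*(-1/1454) - 19029*1/8749 = (3/2)*(-1/1454) - 19029/8749 = -3/2908 - 19029/8749 = -55362579/25442092 ≈ -2.1760)
Q + S(u) = -55362579/25442092 + 2*(-20)*(-186 - 20) = -55362579/25442092 + 2*(-20)*(-206) = -55362579/25442092 + 8240 = 209587475501/25442092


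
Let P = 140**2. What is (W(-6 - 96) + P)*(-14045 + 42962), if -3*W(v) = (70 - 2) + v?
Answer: 567100926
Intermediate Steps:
W(v) = -68/3 - v/3 (W(v) = -((70 - 2) + v)/3 = -(68 + v)/3 = -68/3 - v/3)
P = 19600
(W(-6 - 96) + P)*(-14045 + 42962) = ((-68/3 - (-6 - 96)/3) + 19600)*(-14045 + 42962) = ((-68/3 - 1/3*(-102)) + 19600)*28917 = ((-68/3 + 34) + 19600)*28917 = (34/3 + 19600)*28917 = (58834/3)*28917 = 567100926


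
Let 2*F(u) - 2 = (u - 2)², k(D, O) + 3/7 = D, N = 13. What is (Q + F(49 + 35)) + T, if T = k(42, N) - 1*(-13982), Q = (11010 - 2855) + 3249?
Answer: 201534/7 ≈ 28791.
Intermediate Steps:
k(D, O) = -3/7 + D
F(u) = 1 + (-2 + u)²/2 (F(u) = 1 + (u - 2)²/2 = 1 + (-2 + u)²/2)
Q = 11404 (Q = 8155 + 3249 = 11404)
T = 98165/7 (T = (-3/7 + 42) - 1*(-13982) = 291/7 + 13982 = 98165/7 ≈ 14024.)
(Q + F(49 + 35)) + T = (11404 + (1 + (-2 + (49 + 35))²/2)) + 98165/7 = (11404 + (1 + (-2 + 84)²/2)) + 98165/7 = (11404 + (1 + (½)*82²)) + 98165/7 = (11404 + (1 + (½)*6724)) + 98165/7 = (11404 + (1 + 3362)) + 98165/7 = (11404 + 3363) + 98165/7 = 14767 + 98165/7 = 201534/7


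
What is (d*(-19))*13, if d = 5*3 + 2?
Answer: -4199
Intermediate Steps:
d = 17 (d = 15 + 2 = 17)
(d*(-19))*13 = (17*(-19))*13 = -323*13 = -4199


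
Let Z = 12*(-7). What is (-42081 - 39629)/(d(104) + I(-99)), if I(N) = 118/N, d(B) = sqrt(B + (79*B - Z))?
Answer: -47726811/4117684 - 80083971*sqrt(2101)/4117684 ≈ -903.06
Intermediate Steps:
Z = -84
d(B) = sqrt(84 + 80*B) (d(B) = sqrt(B + (79*B - 1*(-84))) = sqrt(B + (79*B + 84)) = sqrt(B + (84 + 79*B)) = sqrt(84 + 80*B))
(-42081 - 39629)/(d(104) + I(-99)) = (-42081 - 39629)/(2*sqrt(21 + 20*104) + 118/(-99)) = -81710/(2*sqrt(21 + 2080) + 118*(-1/99)) = -81710/(2*sqrt(2101) - 118/99) = -81710/(-118/99 + 2*sqrt(2101))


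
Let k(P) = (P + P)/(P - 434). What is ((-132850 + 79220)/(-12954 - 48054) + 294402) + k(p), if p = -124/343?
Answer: 232043640145/788184 ≈ 2.9440e+5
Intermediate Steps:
p = -124/343 (p = -124*1/343 = -124/343 ≈ -0.36152)
k(P) = 2*P/(-434 + P) (k(P) = (2*P)/(-434 + P) = 2*P/(-434 + P))
((-132850 + 79220)/(-12954 - 48054) + 294402) + k(p) = ((-132850 + 79220)/(-12954 - 48054) + 294402) + 2*(-124/343)/(-434 - 124/343) = (-53630/(-61008) + 294402) + 2*(-124/343)/(-148986/343) = (-53630*(-1/61008) + 294402) + 2*(-124/343)*(-343/148986) = (865/984 + 294402) + 4/2403 = 289692433/984 + 4/2403 = 232043640145/788184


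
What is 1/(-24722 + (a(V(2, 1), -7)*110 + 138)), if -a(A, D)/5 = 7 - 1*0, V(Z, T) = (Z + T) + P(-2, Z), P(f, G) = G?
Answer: -1/28434 ≈ -3.5169e-5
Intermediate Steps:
V(Z, T) = T + 2*Z (V(Z, T) = (Z + T) + Z = (T + Z) + Z = T + 2*Z)
a(A, D) = -35 (a(A, D) = -5*(7 - 1*0) = -5*(7 + 0) = -5*7 = -35)
1/(-24722 + (a(V(2, 1), -7)*110 + 138)) = 1/(-24722 + (-35*110 + 138)) = 1/(-24722 + (-3850 + 138)) = 1/(-24722 - 3712) = 1/(-28434) = -1/28434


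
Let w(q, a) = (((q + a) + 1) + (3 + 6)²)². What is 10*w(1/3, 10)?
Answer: 767290/9 ≈ 85255.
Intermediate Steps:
w(q, a) = (82 + a + q)² (w(q, a) = (((a + q) + 1) + 9²)² = ((1 + a + q) + 81)² = (82 + a + q)²)
10*w(1/3, 10) = 10*(82 + 10 + 1/3)² = 10*(82 + 10 + ⅓)² = 10*(277/3)² = 10*(76729/9) = 767290/9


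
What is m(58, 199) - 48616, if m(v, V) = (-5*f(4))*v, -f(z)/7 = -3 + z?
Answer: -46586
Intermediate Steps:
f(z) = 21 - 7*z (f(z) = -7*(-3 + z) = 21 - 7*z)
m(v, V) = 35*v (m(v, V) = (-5*(21 - 7*4))*v = (-5*(21 - 28))*v = (-5*(-7))*v = 35*v)
m(58, 199) - 48616 = 35*58 - 48616 = 2030 - 48616 = -46586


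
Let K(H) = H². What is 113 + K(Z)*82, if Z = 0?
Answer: 113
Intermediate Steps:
113 + K(Z)*82 = 113 + 0²*82 = 113 + 0*82 = 113 + 0 = 113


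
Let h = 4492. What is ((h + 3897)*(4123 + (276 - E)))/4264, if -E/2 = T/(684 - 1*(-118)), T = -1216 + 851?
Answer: 7397562813/854932 ≈ 8652.8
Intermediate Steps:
T = -365
E = 365/401 (E = -(-730)/(684 - 1*(-118)) = -(-730)/(684 + 118) = -(-730)/802 = -2*(-365/802) = 365/401 ≈ 0.91022)
((h + 3897)*(4123 + (276 - E)))/4264 = ((4492 + 3897)*(4123 + (276 - 1*365/401)))/4264 = (8389*(4123 + (276 - 365/401)))*(1/4264) = (8389*(4123 + 110311/401))*(1/4264) = (8389*(1763634/401))*(1/4264) = (14795125626/401)*(1/4264) = 7397562813/854932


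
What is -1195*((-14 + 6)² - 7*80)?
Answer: 592720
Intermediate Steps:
-1195*((-14 + 6)² - 7*80) = -1195*((-8)² - 560) = -1195*(64 - 560) = -1195*(-496) = 592720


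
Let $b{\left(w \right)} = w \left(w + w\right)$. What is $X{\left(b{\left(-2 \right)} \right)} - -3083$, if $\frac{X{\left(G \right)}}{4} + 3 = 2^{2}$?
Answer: $3087$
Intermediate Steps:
$b{\left(w \right)} = 2 w^{2}$ ($b{\left(w \right)} = w 2 w = 2 w^{2}$)
$X{\left(G \right)} = 4$ ($X{\left(G \right)} = -12 + 4 \cdot 2^{2} = -12 + 4 \cdot 4 = -12 + 16 = 4$)
$X{\left(b{\left(-2 \right)} \right)} - -3083 = 4 - -3083 = 4 + 3083 = 3087$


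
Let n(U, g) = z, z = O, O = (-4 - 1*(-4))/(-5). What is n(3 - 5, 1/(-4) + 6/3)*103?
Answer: 0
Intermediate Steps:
O = 0 (O = (-4 + 4)*(-1/5) = 0*(-1/5) = 0)
z = 0
n(U, g) = 0
n(3 - 5, 1/(-4) + 6/3)*103 = 0*103 = 0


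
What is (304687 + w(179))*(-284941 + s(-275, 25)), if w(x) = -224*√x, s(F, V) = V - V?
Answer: -86817818467 + 63826784*√179 ≈ -8.5964e+10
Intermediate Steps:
s(F, V) = 0
(304687 + w(179))*(-284941 + s(-275, 25)) = (304687 - 224*√179)*(-284941 + 0) = (304687 - 224*√179)*(-284941) = -86817818467 + 63826784*√179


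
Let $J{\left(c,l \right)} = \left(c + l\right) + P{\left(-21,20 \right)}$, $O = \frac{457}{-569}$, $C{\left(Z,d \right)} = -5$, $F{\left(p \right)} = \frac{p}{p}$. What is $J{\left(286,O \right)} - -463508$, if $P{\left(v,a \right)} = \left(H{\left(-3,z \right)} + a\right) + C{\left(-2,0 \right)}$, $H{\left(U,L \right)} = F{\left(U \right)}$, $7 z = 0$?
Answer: $\frac{263907433}{569} \approx 4.6381 \cdot 10^{5}$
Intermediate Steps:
$z = 0$ ($z = \frac{1}{7} \cdot 0 = 0$)
$F{\left(p \right)} = 1$
$H{\left(U,L \right)} = 1$
$O = - \frac{457}{569}$ ($O = 457 \left(- \frac{1}{569}\right) = - \frac{457}{569} \approx -0.80316$)
$P{\left(v,a \right)} = -4 + a$ ($P{\left(v,a \right)} = \left(1 + a\right) - 5 = -4 + a$)
$J{\left(c,l \right)} = 16 + c + l$ ($J{\left(c,l \right)} = \left(c + l\right) + \left(-4 + 20\right) = \left(c + l\right) + 16 = 16 + c + l$)
$J{\left(286,O \right)} - -463508 = \left(16 + 286 - \frac{457}{569}\right) - -463508 = \frac{171381}{569} + 463508 = \frac{263907433}{569}$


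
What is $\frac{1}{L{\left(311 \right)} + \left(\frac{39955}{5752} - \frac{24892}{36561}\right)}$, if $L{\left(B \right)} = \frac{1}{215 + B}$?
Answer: $\frac{7901229048}{49519735687} \approx 0.15956$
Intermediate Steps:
$\frac{1}{L{\left(311 \right)} + \left(\frac{39955}{5752} - \frac{24892}{36561}\right)} = \frac{1}{\frac{1}{215 + 311} + \left(\frac{39955}{5752} - \frac{24892}{36561}\right)} = \frac{1}{\frac{1}{526} + \left(39955 \cdot \frac{1}{5752} - \frac{3556}{5223}\right)} = \frac{1}{\frac{1}{526} + \left(\frac{39955}{5752} - \frac{3556}{5223}\right)} = \frac{1}{\frac{1}{526} + \frac{188230853}{30042696}} = \frac{1}{\frac{49519735687}{7901229048}} = \frac{7901229048}{49519735687}$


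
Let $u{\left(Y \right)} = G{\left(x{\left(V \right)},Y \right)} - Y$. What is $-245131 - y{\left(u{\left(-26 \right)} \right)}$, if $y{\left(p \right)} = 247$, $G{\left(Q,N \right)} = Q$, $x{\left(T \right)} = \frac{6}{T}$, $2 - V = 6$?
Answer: $-245378$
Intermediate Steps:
$V = -4$ ($V = 2 - 6 = -4$)
$u{\left(Y \right)} = - \frac{3}{2} - Y$ ($u{\left(Y \right)} = \frac{6}{-4} - Y = 6 \left(- \frac{1}{4}\right) - Y = - \frac{3}{2} - Y$)
$-245131 - y{\left(u{\left(-26 \right)} \right)} = -245131 - 247 = -245378$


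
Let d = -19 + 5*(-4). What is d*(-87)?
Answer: 3393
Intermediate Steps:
d = -39 (d = -19 - 20 = -39)
d*(-87) = -39*(-87) = 3393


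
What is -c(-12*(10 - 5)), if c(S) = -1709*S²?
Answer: 6152400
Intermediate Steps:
-c(-12*(10 - 5)) = -(-1709)*(-12*(10 - 5))² = -(-1709)*(-12*5)² = -(-1709)*(-60)² = -(-1709)*3600 = -1*(-6152400) = 6152400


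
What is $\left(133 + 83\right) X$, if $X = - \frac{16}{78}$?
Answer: $- \frac{576}{13} \approx -44.308$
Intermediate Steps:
$X = - \frac{8}{39}$ ($X = \left(-16\right) \frac{1}{78} = - \frac{8}{39} \approx -0.20513$)
$\left(133 + 83\right) X = \left(133 + 83\right) \left(- \frac{8}{39}\right) = 216 \left(- \frac{8}{39}\right) = - \frac{576}{13}$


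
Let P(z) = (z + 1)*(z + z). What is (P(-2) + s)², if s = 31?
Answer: 1225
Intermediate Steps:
P(z) = 2*z*(1 + z) (P(z) = (1 + z)*(2*z) = 2*z*(1 + z))
(P(-2) + s)² = (2*(-2)*(1 - 2) + 31)² = (2*(-2)*(-1) + 31)² = (4 + 31)² = 35² = 1225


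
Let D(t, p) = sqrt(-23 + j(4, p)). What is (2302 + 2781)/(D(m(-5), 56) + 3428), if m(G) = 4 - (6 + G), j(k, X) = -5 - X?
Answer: 4356131/2937817 - 5083*I*sqrt(21)/5875634 ≈ 1.4828 - 0.0039644*I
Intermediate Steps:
m(G) = -2 - G (m(G) = 4 + (-6 - G) = -2 - G)
D(t, p) = sqrt(-28 - p) (D(t, p) = sqrt(-23 + (-5 - p)) = sqrt(-28 - p))
(2302 + 2781)/(D(m(-5), 56) + 3428) = (2302 + 2781)/(sqrt(-28 - 1*56) + 3428) = 5083/(sqrt(-28 - 56) + 3428) = 5083/(sqrt(-84) + 3428) = 5083/(2*I*sqrt(21) + 3428) = 5083/(3428 + 2*I*sqrt(21))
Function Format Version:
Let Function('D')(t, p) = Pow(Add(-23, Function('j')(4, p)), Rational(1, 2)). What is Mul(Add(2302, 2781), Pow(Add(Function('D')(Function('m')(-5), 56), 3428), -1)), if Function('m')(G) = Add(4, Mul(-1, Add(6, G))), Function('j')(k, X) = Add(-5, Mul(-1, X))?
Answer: Add(Rational(4356131, 2937817), Mul(Rational(-5083, 5875634), I, Pow(21, Rational(1, 2)))) ≈ Add(1.4828, Mul(-0.0039644, I))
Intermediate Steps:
Function('m')(G) = Add(-2, Mul(-1, G)) (Function('m')(G) = Add(4, Add(-6, Mul(-1, G))) = Add(-2, Mul(-1, G)))
Function('D')(t, p) = Pow(Add(-28, Mul(-1, p)), Rational(1, 2)) (Function('D')(t, p) = Pow(Add(-23, Add(-5, Mul(-1, p))), Rational(1, 2)) = Pow(Add(-28, Mul(-1, p)), Rational(1, 2)))
Mul(Add(2302, 2781), Pow(Add(Function('D')(Function('m')(-5), 56), 3428), -1)) = Mul(Add(2302, 2781), Pow(Add(Pow(Add(-28, Mul(-1, 56)), Rational(1, 2)), 3428), -1)) = Mul(5083, Pow(Add(Pow(Add(-28, -56), Rational(1, 2)), 3428), -1)) = Mul(5083, Pow(Add(Pow(-84, Rational(1, 2)), 3428), -1)) = Mul(5083, Pow(Add(Mul(2, I, Pow(21, Rational(1, 2))), 3428), -1)) = Mul(5083, Pow(Add(3428, Mul(2, I, Pow(21, Rational(1, 2)))), -1))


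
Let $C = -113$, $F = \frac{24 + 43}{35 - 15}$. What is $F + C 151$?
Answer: $- \frac{341193}{20} \approx -17060.0$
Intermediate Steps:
$F = \frac{67}{20} \approx 3.35$
$F + C 151 = \frac{67}{20} - 17063 = - \frac{341193}{20}$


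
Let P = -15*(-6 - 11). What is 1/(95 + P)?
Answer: 1/350 ≈ 0.0028571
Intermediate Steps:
P = 255 (P = -15*(-17) = 255)
1/(95 + P) = 1/(95 + 255) = 1/350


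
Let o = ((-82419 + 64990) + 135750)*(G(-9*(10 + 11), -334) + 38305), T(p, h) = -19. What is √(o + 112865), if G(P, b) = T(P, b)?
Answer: √4530150671 ≈ 67306.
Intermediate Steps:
G(P, b) = -19
o = 4530037806 (o = ((-82419 + 64990) + 135750)*(-19 + 38305) = (-17429 + 135750)*38286 = 118321*38286 = 4530037806)
√(o + 112865) = √(4530037806 + 112865) = √4530150671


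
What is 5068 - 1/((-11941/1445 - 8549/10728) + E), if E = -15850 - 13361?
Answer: 2295642903341044/452968209913 ≈ 5068.0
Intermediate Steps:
E = -29211
5068 - 1/((-11941/1445 - 8549/10728) + E) = 5068 - 1/((-11941/1445 - 8549/10728) - 29211) = 5068 - 1/(-140456353/15501960 - 29211) = 5068 - 1/(-452968209913/15501960) = 5068 - 1*(-15501960/452968209913) = 5068 + 15501960/452968209913 = 2295642903341044/452968209913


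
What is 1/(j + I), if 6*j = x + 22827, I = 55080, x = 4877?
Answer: 3/179092 ≈ 1.6751e-5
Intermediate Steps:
j = 13852/3 (j = (4877 + 22827)/6 = (⅙)*27704 = 13852/3 ≈ 4617.3)
1/(j + I) = 1/(13852/3 + 55080) = 1/(179092/3) = 3/179092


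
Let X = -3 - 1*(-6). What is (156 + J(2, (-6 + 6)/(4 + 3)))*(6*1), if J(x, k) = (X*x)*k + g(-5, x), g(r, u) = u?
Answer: 948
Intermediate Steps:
X = 3 (X = -3 + 6 = 3)
J(x, k) = x + 3*k*x (J(x, k) = (3*x)*k + x = 3*k*x + x = x + 3*k*x)
(156 + J(2, (-6 + 6)/(4 + 3)))*(6*1) = (156 + 2*(1 + 3*((-6 + 6)/(4 + 3))))*(6*1) = (156 + 2*(1 + 3*(0/7)))*6 = (156 + 2*(1 + 3*(0*(⅐))))*6 = (156 + 2*(1 + 3*0))*6 = (156 + 2*(1 + 0))*6 = (156 + 2*1)*6 = (156 + 2)*6 = 158*6 = 948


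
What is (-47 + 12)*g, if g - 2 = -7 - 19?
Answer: 840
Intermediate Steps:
g = -24 (g = 2 + (-7 - 19) = 2 - 26 = -24)
(-47 + 12)*g = (-47 + 12)*(-24) = -35*(-24) = 840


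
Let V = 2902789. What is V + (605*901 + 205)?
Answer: 3448099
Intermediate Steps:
V + (605*901 + 205) = 2902789 + (605*901 + 205) = 2902789 + (545105 + 205) = 2902789 + 545310 = 3448099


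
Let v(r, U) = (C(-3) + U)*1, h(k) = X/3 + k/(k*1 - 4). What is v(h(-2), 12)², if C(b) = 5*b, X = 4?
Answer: 9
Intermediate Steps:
h(k) = 4/3 + k/(-4 + k) (h(k) = 4/3 + k/(k*1 - 4) = 4*(⅓) + k/(k - 4) = 4/3 + k/(-4 + k))
v(r, U) = -15 + U (v(r, U) = (5*(-3) + U)*1 = (-15 + U)*1 = -15 + U)
v(h(-2), 12)² = (-15 + 12)² = (-3)² = 9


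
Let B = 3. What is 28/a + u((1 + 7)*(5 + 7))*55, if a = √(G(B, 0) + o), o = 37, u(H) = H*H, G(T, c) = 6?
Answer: 506880 + 28*√43/43 ≈ 5.0688e+5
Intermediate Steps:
u(H) = H²
a = √43 (a = √(6 + 37) = √43 ≈ 6.5574)
28/a + u((1 + 7)*(5 + 7))*55 = 28/(√43) + ((1 + 7)*(5 + 7))²*55 = 28*(√43/43) + (8*12)²*55 = 28*√43/43 + 96²*55 = 28*√43/43 + 9216*55 = 28*√43/43 + 506880 = 506880 + 28*√43/43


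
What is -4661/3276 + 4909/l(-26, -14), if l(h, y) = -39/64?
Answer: -26395445/3276 ≈ -8057.2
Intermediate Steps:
l(h, y) = -39/64 (l(h, y) = -39*1/64 = -39/64)
-4661/3276 + 4909/l(-26, -14) = -4661/3276 + 4909/(-39/64) = -4661*1/3276 + 4909*(-64/39) = -4661/3276 - 314176/39 = -26395445/3276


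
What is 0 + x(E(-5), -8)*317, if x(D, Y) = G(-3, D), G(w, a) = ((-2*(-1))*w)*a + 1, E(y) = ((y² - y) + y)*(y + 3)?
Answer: 95417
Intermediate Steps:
E(y) = y²*(3 + y)
G(w, a) = 1 + 2*a*w (G(w, a) = (2*w)*a + 1 = 2*a*w + 1 = 1 + 2*a*w)
x(D, Y) = 1 - 6*D (x(D, Y) = 1 + 2*D*(-3) = 1 - 6*D)
0 + x(E(-5), -8)*317 = 0 + (1 - 6*(-5)²*(3 - 5))*317 = 0 + (1 - 150*(-2))*317 = 0 + (1 - 6*(-50))*317 = 0 + (1 + 300)*317 = 0 + 301*317 = 0 + 95417 = 95417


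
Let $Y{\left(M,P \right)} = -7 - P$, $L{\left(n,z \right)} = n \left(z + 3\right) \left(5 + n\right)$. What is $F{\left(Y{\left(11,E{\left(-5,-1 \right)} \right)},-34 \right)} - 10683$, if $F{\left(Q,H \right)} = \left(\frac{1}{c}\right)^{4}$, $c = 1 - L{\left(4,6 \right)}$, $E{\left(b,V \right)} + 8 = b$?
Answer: $- \frac{116279543394602}{10884540241} \approx -10683.0$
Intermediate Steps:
$E{\left(b,V \right)} = -8 + b$
$L{\left(n,z \right)} = n \left(3 + z\right) \left(5 + n\right)$
$c = -323$ ($c = 1 - 4 \left(15 + 3 \cdot 4 + 5 \cdot 6 + 4 \cdot 6\right) = 1 - 4 \left(15 + 12 + 30 + 24\right) = 1 - 4 \cdot 81 = 1 - 324 = -323$)
$F{\left(Q,H \right)} = \frac{1}{10884540241}$ ($F{\left(Q,H \right)} = \left(\frac{1}{-323}\right)^{4} = \left(- \frac{1}{323}\right)^{4} = \frac{1}{10884540241}$)
$F{\left(Y{\left(11,E{\left(-5,-1 \right)} \right)},-34 \right)} - 10683 = \frac{1}{10884540241} - 10683 = - \frac{116279543394602}{10884540241}$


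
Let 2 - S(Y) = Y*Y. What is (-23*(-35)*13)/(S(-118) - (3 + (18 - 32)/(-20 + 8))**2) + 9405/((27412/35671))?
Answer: 15303829810905/1250527964 ≈ 12238.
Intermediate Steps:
S(Y) = 2 - Y**2 (S(Y) = 2 - Y*Y = 2 - Y**2)
(-23*(-35)*13)/(S(-118) - (3 + (18 - 32)/(-20 + 8))**2) + 9405/((27412/35671)) = (-23*(-35)*13)/((2 - 1*(-118)**2) - (3 + (18 - 32)/(-20 + 8))**2) + 9405/((27412/35671)) = (805*13)/((2 - 1*13924) - (3 - 14/(-12))**2) + 9405/((27412*(1/35671))) = 10465/((2 - 13924) - (3 - 14*(-1/12))**2) + 9405/(27412/35671) = 10465/(-13922 - (3 + 7/6)**2) + 9405*(35671/27412) = 10465/(-13922 - (25/6)**2) + 30498705/2492 = 10465/(-13922 - 1*625/36) + 30498705/2492 = 10465/(-13922 - 625/36) + 30498705/2492 = 10465/(-501817/36) + 30498705/2492 = 10465*(-36/501817) + 30498705/2492 = -376740/501817 + 30498705/2492 = 15303829810905/1250527964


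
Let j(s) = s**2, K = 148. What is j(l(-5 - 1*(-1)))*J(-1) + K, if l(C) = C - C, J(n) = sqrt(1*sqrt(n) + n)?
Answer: 148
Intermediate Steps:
J(n) = sqrt(n + sqrt(n)) (J(n) = sqrt(sqrt(n) + n) = sqrt(n + sqrt(n)))
l(C) = 0
j(l(-5 - 1*(-1)))*J(-1) + K = 0**2*sqrt(-1 + sqrt(-1)) + 148 = 0*sqrt(-1 + I) + 148 = 0 + 148 = 148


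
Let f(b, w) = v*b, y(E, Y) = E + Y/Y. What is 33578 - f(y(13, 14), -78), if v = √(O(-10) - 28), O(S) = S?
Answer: 33578 - 14*I*√38 ≈ 33578.0 - 86.302*I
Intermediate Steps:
v = I*√38 (v = √(-10 - 28) = √(-38) = I*√38 ≈ 6.1644*I)
y(E, Y) = 1 + E (y(E, Y) = E + 1 = 1 + E)
f(b, w) = I*b*√38 (f(b, w) = (I*√38)*b = I*b*√38)
33578 - f(y(13, 14), -78) = 33578 - I*(1 + 13)*√38 = 33578 - I*14*√38 = 33578 - 14*I*√38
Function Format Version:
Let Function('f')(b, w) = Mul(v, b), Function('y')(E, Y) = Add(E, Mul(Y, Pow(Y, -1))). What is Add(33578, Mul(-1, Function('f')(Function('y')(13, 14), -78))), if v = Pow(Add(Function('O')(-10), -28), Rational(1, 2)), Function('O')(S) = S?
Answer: Add(33578, Mul(-14, I, Pow(38, Rational(1, 2)))) ≈ Add(33578., Mul(-86.302, I))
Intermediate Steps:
v = Mul(I, Pow(38, Rational(1, 2))) (v = Pow(Add(-10, -28), Rational(1, 2)) = Pow(-38, Rational(1, 2)) = Mul(I, Pow(38, Rational(1, 2))) ≈ Mul(6.1644, I))
Function('y')(E, Y) = Add(1, E) (Function('y')(E, Y) = Add(E, 1) = Add(1, E))
Function('f')(b, w) = Mul(I, b, Pow(38, Rational(1, 2))) (Function('f')(b, w) = Mul(Mul(I, Pow(38, Rational(1, 2))), b) = Mul(I, b, Pow(38, Rational(1, 2))))
Add(33578, Mul(-1, Function('f')(Function('y')(13, 14), -78))) = Add(33578, Mul(-1, Mul(I, Add(1, 13), Pow(38, Rational(1, 2))))) = Add(33578, Mul(-1, Mul(I, 14, Pow(38, Rational(1, 2))))) = Add(33578, Mul(-1, Mul(14, I, Pow(38, Rational(1, 2))))) = Add(33578, Mul(-14, I, Pow(38, Rational(1, 2))))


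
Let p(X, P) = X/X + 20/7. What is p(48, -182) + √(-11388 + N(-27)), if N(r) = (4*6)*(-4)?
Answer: 27/7 + 6*I*√319 ≈ 3.8571 + 107.16*I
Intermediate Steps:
N(r) = -96 (N(r) = 24*(-4) = -96)
p(X, P) = 27/7 (p(X, P) = 1 + 20*(⅐) = 1 + 20/7 = 27/7)
p(48, -182) + √(-11388 + N(-27)) = 27/7 + √(-11388 - 96) = 27/7 + √(-11484) = 27/7 + 6*I*√319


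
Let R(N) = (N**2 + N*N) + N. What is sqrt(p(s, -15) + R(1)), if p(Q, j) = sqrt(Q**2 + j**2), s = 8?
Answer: 2*sqrt(5) ≈ 4.4721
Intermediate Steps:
R(N) = N + 2*N**2 (R(N) = (N**2 + N**2) + N = 2*N**2 + N = N + 2*N**2)
sqrt(p(s, -15) + R(1)) = sqrt(sqrt(8**2 + (-15)**2) + 1*(1 + 2*1)) = sqrt(sqrt(64 + 225) + 1*(1 + 2)) = sqrt(sqrt(289) + 1*3) = sqrt(17 + 3) = sqrt(20) = 2*sqrt(5)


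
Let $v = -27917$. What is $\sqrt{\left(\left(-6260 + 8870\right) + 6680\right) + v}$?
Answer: $i \sqrt{18627} \approx 136.48 i$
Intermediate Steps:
$\sqrt{\left(\left(-6260 + 8870\right) + 6680\right) + v} = \sqrt{\left(\left(-6260 + 8870\right) + 6680\right) - 27917} = \sqrt{\left(2610 + 6680\right) - 27917} = \sqrt{9290 - 27917} = \sqrt{-18627} = i \sqrt{18627}$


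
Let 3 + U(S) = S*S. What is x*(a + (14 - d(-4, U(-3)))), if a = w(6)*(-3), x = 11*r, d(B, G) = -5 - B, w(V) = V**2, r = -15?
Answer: 15345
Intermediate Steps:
U(S) = -3 + S**2 (U(S) = -3 + S*S = -3 + S**2)
x = -165 (x = 11*(-15) = -165)
a = -108 (a = 6**2*(-3) = 36*(-3) = -108)
x*(a + (14 - d(-4, U(-3)))) = -165*(-108 + (14 - (-5 - 1*(-4)))) = -165*(-108 + (14 - (-5 + 4))) = -165*(-108 + (14 - 1*(-1))) = -165*(-108 + (14 + 1)) = -165*(-108 + 15) = -165*(-93) = 15345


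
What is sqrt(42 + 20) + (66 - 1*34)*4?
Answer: 128 + sqrt(62) ≈ 135.87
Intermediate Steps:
sqrt(42 + 20) + (66 - 1*34)*4 = sqrt(62) + (66 - 34)*4 = sqrt(62) + 32*4 = sqrt(62) + 128 = 128 + sqrt(62)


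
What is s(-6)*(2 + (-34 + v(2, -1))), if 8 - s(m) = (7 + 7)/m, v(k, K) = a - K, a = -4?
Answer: -1085/3 ≈ -361.67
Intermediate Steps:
v(k, K) = -4 - K
s(m) = 8 - 14/m (s(m) = 8 - (7 + 7)/m = 8 - 14/m)
s(-6)*(2 + (-34 + v(2, -1))) = (8 - 14/(-6))*(2 + (-34 + (-4 - 1*(-1)))) = (8 - 14*(-1/6))*(2 + (-34 + (-4 + 1))) = (8 + 7/3)*(2 + (-34 - 3)) = 31*(2 - 37)/3 = (31/3)*(-35) = -1085/3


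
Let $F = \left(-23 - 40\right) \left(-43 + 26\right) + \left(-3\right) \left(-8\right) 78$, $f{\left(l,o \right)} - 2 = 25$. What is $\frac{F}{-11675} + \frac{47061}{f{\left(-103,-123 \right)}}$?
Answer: $\frac{20346582}{11675} \approx 1742.7$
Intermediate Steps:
$f{\left(l,o \right)} = 27$ ($f{\left(l,o \right)} = 2 + 25 = 27$)
$F = 2943$ ($F = \left(-63\right) \left(-17\right) + 24 \cdot 78 = 1071 + 1872 = 2943$)
$\frac{F}{-11675} + \frac{47061}{f{\left(-103,-123 \right)}} = \frac{2943}{-11675} + \frac{47061}{27} = 2943 \left(- \frac{1}{11675}\right) + 47061 \cdot \frac{1}{27} = - \frac{2943}{11675} + 1743 = \frac{20346582}{11675}$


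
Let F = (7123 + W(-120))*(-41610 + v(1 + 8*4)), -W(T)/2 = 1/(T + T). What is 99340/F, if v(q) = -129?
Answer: -3973600/11892289793 ≈ -0.00033413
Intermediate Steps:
W(T) = -1/T (W(T) = -2/(T + T) = -2*1/(2*T) = -1/T)
F = -11892289793/40 (F = (7123 - 1/(-120))*(-41610 - 129) = (7123 - 1*(-1/120))*(-41739) = (7123 + 1/120)*(-41739) = (854761/120)*(-41739) = -11892289793/40 ≈ -2.9731e+8)
99340/F = 99340/(-11892289793/40) = 99340*(-40/11892289793) = -3973600/11892289793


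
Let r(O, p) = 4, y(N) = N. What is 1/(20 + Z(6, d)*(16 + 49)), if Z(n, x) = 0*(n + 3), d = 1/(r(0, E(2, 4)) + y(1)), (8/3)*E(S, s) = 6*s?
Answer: 1/20 ≈ 0.050000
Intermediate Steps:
E(S, s) = 9*s/4 (E(S, s) = 3*(6*s)/8 = 9*s/4)
d = 1/5 (d = 1/(4 + 1) = 1/5 ≈ 0.20000)
Z(n, x) = 0 (Z(n, x) = 0*(3 + n) = 0)
1/(20 + Z(6, d)*(16 + 49)) = 1/(20 + 0*(16 + 49)) = 1/(20 + 0*65) = 1/(20 + 0) = 1/20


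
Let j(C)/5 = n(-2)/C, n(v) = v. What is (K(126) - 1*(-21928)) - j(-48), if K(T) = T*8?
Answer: 550459/24 ≈ 22936.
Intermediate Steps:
K(T) = 8*T
j(C) = -10/C (j(C) = 5*(-2/C) = -10/C)
(K(126) - 1*(-21928)) - j(-48) = (8*126 - 1*(-21928)) - (-10)/(-48) = (1008 + 21928) - (-10)*(-1)/48 = 22936 - 1*5/24 = 22936 - 5/24 = 550459/24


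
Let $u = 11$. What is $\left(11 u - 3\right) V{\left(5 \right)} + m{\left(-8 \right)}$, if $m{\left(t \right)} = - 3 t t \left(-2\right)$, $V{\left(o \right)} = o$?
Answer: $974$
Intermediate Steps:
$m{\left(t \right)} = 6 t^{2}$ ($m{\left(t \right)} = - 3 t^{2} \left(-2\right) = 6 t^{2}$)
$\left(11 u - 3\right) V{\left(5 \right)} + m{\left(-8 \right)} = \left(11 \cdot 11 - 3\right) 5 + 6 \left(-8\right)^{2} = \left(121 - 3\right) 5 + 6 \cdot 64 = 118 \cdot 5 + 384 = 590 + 384 = 974$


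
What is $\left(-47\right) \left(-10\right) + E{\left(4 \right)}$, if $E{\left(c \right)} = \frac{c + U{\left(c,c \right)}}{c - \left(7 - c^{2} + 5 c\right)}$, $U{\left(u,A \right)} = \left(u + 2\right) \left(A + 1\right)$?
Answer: $\frac{3256}{7} \approx 465.14$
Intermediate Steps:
$U{\left(u,A \right)} = \left(1 + A\right) \left(2 + u\right)$ ($U{\left(u,A \right)} = \left(2 + u\right) \left(1 + A\right) = \left(1 + A\right) \left(2 + u\right)$)
$E{\left(c \right)} = \frac{2 + c^{2} + 4 c}{-7 + c^{2} - 4 c}$ ($E{\left(c \right)} = \frac{c + \left(2 + c + 2 c + c c\right)}{c - \left(7 - c^{2} + 5 c\right)} = \frac{c + \left(2 + c + 2 c + c^{2}\right)}{c - \left(7 - c^{2} + 5 c\right)} = \frac{c + \left(2 + c^{2} + 3 c\right)}{-7 + c^{2} - 4 c} = \frac{2 + c^{2} + 4 c}{-7 + c^{2} - 4 c}$)
$\left(-47\right) \left(-10\right) + E{\left(4 \right)} = \left(-47\right) \left(-10\right) + \frac{2 + 4^{2} + 4 \cdot 4}{-7 + 4^{2} - 16} = 470 + \frac{2 + 16 + 16}{-7 + 16 - 16} = 470 + \frac{1}{-7} \cdot 34 = 470 - \frac{34}{7} = \frac{3256}{7}$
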